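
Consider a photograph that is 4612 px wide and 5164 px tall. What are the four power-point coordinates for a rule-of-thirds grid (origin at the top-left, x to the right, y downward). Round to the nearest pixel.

One third of 4612 is 1537.33; one third of 5164 is 1721.33.
Vertical third lines at x = 1537 and x = 3075; horizontal third lines at y = 1721 and y = 3443.

(1537, 1721), (3075, 1721), (1537, 3443), (3075, 3443)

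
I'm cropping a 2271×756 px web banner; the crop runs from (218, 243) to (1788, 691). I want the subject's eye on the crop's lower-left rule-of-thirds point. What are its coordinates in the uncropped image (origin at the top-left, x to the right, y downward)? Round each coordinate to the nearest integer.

x = 741 px, y = 542 px

Crop width = 1788 − 218 = 1570 px; one third is 523.33 px.
Crop height = 691 − 243 = 448 px; one third is 149.33 px.
The lower-left point is one-third across and two-thirds down within the crop:
x = 218 + 1 × 523.33 ≈ 741; y = 243 + 2 × 149.33 ≈ 542.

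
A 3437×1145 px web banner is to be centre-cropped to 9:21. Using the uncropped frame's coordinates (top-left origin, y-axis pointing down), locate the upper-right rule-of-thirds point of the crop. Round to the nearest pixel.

3437/1145 > 9/21, so the 9:21 crop keeps the full height 1145 and trims width to 1145 × 9/21 = 490.71 px.
Left offset = (3437 − 490.71)/2 = 1473.14 px; top offset = 0.
Upper-right is two-thirds across and one-third down within the crop:
x = 1473.14 + 2 × 490.71/3 ≈ 1800; y = 0.00 + 1 × 1145.00/3 ≈ 382.

(1800, 382)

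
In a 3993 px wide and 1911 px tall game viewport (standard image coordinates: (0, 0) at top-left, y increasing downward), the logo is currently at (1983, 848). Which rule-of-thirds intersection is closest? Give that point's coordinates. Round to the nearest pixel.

Third lines: x ∈ {1331, 2662}, y ∈ {637, 1274}.
1983 is closer to x = 1331; 848 is closer to y = 637.
So the nearest intersection is the upper-left power point.

(1331, 637)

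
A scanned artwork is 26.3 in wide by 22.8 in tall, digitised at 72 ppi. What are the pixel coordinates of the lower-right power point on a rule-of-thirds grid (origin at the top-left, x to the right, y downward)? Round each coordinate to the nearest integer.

In pixels the canvas is 26.3 × 72 = 1893.6 wide and 22.8 × 72 = 1641.6 tall.
The lower-right point is two-thirds across and two-thirds down:
x = 2 × 1893.6/3 ≈ 1262; y = 2 × 1641.6/3 ≈ 1094.

x = 1262 px, y = 1094 px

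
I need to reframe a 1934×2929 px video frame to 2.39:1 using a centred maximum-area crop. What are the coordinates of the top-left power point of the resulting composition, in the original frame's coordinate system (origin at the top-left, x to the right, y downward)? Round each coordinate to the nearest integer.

1934/2929 < 2.39/1, so the 2.39:1 crop keeps the full width 1934 and trims height to 1934 × 1/2.39 = 809.21 px.
Top offset = (2929 − 809.21)/2 = 1059.90 px; left offset = 0.
Top-left is one-third across and one-third down within the crop:
x = 0.00 + 1 × 1934.00/3 ≈ 645; y = 1059.90 + 1 × 809.21/3 ≈ 1330.

x = 645 px, y = 1330 px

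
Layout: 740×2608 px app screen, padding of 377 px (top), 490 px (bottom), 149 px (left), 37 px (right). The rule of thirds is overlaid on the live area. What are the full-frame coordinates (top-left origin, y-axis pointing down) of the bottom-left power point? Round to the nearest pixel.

x = 334 px, y = 1538 px

Content width = 740 − 149 − 37 = 554 px; content height = 2608 − 377 − 490 = 1741 px.
Bottom-left is one-third across and two-thirds down within the live area.
x = 149 + 1 × 554/3 = 149 + 184.67 ≈ 334
y = 377 + 2 × 1741/3 = 377 + 1160.67 ≈ 1538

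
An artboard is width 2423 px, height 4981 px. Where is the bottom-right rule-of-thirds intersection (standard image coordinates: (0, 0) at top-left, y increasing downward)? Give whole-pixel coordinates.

The bottom-right point sits two-thirds of the way across and two-thirds of the way down.
x = 2 × 2423/3 ≈ 1615; y = 2 × 4981/3 ≈ 3321.

x = 1615 px, y = 3321 px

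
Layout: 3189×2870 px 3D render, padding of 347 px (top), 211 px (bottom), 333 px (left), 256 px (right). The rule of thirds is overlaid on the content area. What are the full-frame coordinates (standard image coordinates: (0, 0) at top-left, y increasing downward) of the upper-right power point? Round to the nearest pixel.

x = 2066 px, y = 1118 px

Content width = 3189 − 333 − 256 = 2600 px; content height = 2870 − 347 − 211 = 2312 px.
Upper-right is two-thirds across and one-third down within the content area.
x = 333 + 2 × 2600/3 = 333 + 1733.33 ≈ 2066
y = 347 + 1 × 2312/3 = 347 + 770.67 ≈ 1118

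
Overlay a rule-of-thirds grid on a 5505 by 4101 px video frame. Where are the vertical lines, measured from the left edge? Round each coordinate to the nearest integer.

1835 px and 3670 px

5505 / 3 = 1835, so the vertical lines sit at one and two thirds of 5505.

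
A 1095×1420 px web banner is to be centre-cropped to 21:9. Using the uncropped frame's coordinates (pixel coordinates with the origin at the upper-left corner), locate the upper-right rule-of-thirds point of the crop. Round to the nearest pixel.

1095/1420 < 21/9, so the 21:9 crop keeps the full width 1095 and trims height to 1095 × 9/21 = 469.29 px.
Top offset = (1420 − 469.29)/2 = 475.36 px; left offset = 0.
Upper-right is two-thirds across and one-third down within the crop:
x = 0.00 + 2 × 1095.00/3 ≈ 730; y = 475.36 + 1 × 469.29/3 ≈ 632.

x = 730 px, y = 632 px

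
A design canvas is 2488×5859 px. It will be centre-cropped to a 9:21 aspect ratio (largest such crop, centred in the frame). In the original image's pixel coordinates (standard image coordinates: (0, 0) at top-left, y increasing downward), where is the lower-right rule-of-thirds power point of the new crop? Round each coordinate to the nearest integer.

(1659, 3897)

2488/5859 < 9/21, so the 9:21 crop keeps the full width 2488 and trims height to 2488 × 21/9 = 5805.33 px.
Top offset = (5859 − 5805.33)/2 = 26.83 px; left offset = 0.
Lower-right is two-thirds across and two-thirds down within the crop:
x = 0.00 + 2 × 2488.00/3 ≈ 1659; y = 26.83 + 2 × 5805.33/3 ≈ 3897.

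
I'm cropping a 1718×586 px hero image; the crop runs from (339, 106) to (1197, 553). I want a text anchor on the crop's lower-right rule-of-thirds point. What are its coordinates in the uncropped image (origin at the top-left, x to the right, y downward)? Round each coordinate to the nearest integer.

Crop width = 1197 − 339 = 858 px; one third is 286.00 px.
Crop height = 553 − 106 = 447 px; one third is 149.00 px.
The lower-right point is two-thirds across and two-thirds down within the crop:
x = 339 + 2 × 286.00 ≈ 911; y = 106 + 2 × 149.00 ≈ 404.

x = 911 px, y = 404 px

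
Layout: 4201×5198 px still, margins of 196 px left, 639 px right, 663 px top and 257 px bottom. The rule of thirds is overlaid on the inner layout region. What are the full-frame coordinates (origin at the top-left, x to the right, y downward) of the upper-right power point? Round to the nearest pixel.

Content width = 4201 − 196 − 639 = 3366 px; content height = 5198 − 663 − 257 = 4278 px.
Upper-right is two-thirds across and one-third down within the inner layout region.
x = 196 + 2 × 3366/3 = 196 + 2244.00 ≈ 2440
y = 663 + 1 × 4278/3 = 663 + 1426.00 ≈ 2089

(2440, 2089)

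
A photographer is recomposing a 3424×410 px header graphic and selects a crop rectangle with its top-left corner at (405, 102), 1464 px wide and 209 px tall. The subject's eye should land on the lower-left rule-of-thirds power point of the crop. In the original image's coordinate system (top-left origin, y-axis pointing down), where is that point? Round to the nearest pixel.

x = 893 px, y = 241 px

One third of the crop width 1464 is 488.00 px.
One third of the crop height 209 is 69.67 px.
The lower-left point is one-third across and two-thirds down within the crop:
x = 405 + 1 × 488.00 ≈ 893; y = 102 + 2 × 69.67 ≈ 241.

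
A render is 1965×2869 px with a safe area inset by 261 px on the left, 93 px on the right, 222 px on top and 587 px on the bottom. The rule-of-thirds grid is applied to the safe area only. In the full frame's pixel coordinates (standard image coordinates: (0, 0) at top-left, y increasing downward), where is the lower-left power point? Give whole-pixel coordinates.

Content width = 1965 − 261 − 93 = 1611 px; content height = 2869 − 222 − 587 = 2060 px.
Lower-left is one-third across and two-thirds down within the safe area.
x = 261 + 1 × 1611/3 = 261 + 537.00 ≈ 798
y = 222 + 2 × 2060/3 = 222 + 1373.33 ≈ 1595

x = 798 px, y = 1595 px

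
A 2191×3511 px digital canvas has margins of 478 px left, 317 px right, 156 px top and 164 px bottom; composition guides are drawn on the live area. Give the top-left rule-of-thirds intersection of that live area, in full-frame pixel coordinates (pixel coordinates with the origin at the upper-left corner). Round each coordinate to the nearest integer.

Content width = 2191 − 478 − 317 = 1396 px; content height = 3511 − 156 − 164 = 3191 px.
Top-left is one-third across and one-third down within the live area.
x = 478 + 1 × 1396/3 = 478 + 465.33 ≈ 943
y = 156 + 1 × 3191/3 = 156 + 1063.67 ≈ 1220

x = 943 px, y = 1220 px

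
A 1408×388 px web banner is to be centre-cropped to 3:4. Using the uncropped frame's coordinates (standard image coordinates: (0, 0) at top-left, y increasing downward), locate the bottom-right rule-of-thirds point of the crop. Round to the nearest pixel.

1408/388 > 3/4, so the 3:4 crop keeps the full height 388 and trims width to 388 × 3/4 = 291.00 px.
Left offset = (1408 − 291.00)/2 = 558.50 px; top offset = 0.
Bottom-right is two-thirds across and two-thirds down within the crop:
x = 558.50 + 2 × 291.00/3 ≈ 753; y = 0.00 + 2 × 388.00/3 ≈ 259.

(753, 259)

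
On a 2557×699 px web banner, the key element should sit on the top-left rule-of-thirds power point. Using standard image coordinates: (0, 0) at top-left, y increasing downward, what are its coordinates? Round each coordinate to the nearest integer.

The top-left point sits one-third of the way across and one-third of the way down.
x = 1 × 2557/3 ≈ 852; y = 1 × 699/3 ≈ 233.

(852, 233)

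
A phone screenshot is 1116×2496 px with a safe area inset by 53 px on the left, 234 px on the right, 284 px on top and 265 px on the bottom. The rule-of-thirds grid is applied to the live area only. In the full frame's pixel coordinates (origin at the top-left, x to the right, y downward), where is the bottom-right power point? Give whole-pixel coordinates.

Content width = 1116 − 53 − 234 = 829 px; content height = 2496 − 284 − 265 = 1947 px.
Bottom-right is two-thirds across and two-thirds down within the live area.
x = 53 + 2 × 829/3 = 53 + 552.67 ≈ 606
y = 284 + 2 × 1947/3 = 284 + 1298.00 ≈ 1582

(606, 1582)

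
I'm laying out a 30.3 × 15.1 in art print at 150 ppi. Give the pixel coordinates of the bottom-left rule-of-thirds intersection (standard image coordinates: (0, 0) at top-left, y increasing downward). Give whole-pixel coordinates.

(1515, 1510)

In pixels the canvas is 30.3 × 150 = 4545 wide and 15.1 × 150 = 2265 tall.
The bottom-left point is one-third across and two-thirds down:
x = 1 × 4545/3 ≈ 1515; y = 2 × 2265/3 ≈ 1510.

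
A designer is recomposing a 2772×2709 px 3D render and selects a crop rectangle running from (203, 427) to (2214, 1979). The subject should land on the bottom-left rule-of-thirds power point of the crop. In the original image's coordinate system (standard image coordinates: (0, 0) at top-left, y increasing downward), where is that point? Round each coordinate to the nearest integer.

Crop width = 2214 − 203 = 2011 px; one third is 670.33 px.
Crop height = 1979 − 427 = 1552 px; one third is 517.33 px.
The bottom-left point is one-third across and two-thirds down within the crop:
x = 203 + 1 × 670.33 ≈ 873; y = 427 + 2 × 517.33 ≈ 1462.

(873, 1462)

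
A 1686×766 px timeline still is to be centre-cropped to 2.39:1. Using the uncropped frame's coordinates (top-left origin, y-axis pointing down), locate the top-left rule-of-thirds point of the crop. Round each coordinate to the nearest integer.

1686/766 < 2.39/1, so the 2.39:1 crop keeps the full width 1686 and trims height to 1686 × 1/2.39 = 705.44 px.
Top offset = (766 − 705.44)/2 = 30.28 px; left offset = 0.
Top-left is one-third across and one-third down within the crop:
x = 0.00 + 1 × 1686.00/3 ≈ 562; y = 30.28 + 1 × 705.44/3 ≈ 265.

x = 562 px, y = 265 px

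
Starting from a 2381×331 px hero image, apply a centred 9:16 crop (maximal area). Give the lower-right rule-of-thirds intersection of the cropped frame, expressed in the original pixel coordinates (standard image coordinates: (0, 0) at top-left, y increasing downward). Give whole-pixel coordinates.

x = 1222 px, y = 221 px

2381/331 > 9/16, so the 9:16 crop keeps the full height 331 and trims width to 331 × 9/16 = 186.19 px.
Left offset = (2381 − 186.19)/2 = 1097.41 px; top offset = 0.
Lower-right is two-thirds across and two-thirds down within the crop:
x = 1097.41 + 2 × 186.19/3 ≈ 1222; y = 0.00 + 2 × 331.00/3 ≈ 221.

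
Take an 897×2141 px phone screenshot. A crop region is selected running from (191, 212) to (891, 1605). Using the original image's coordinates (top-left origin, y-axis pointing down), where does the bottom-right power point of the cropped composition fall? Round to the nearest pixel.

(658, 1141)

Crop width = 891 − 191 = 700 px; one third is 233.33 px.
Crop height = 1605 − 212 = 1393 px; one third is 464.33 px.
The bottom-right point is two-thirds across and two-thirds down within the crop:
x = 191 + 2 × 233.33 ≈ 658; y = 212 + 2 × 464.33 ≈ 1141.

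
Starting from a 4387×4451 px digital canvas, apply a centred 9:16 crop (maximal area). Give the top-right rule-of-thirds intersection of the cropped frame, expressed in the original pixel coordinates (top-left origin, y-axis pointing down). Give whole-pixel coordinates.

4387/4451 > 9/16, so the 9:16 crop keeps the full height 4451 and trims width to 4451 × 9/16 = 2503.69 px.
Left offset = (4387 − 2503.69)/2 = 941.66 px; top offset = 0.
Top-right is two-thirds across and one-third down within the crop:
x = 941.66 + 2 × 2503.69/3 ≈ 2611; y = 0.00 + 1 × 4451.00/3 ≈ 1484.

x = 2611 px, y = 1484 px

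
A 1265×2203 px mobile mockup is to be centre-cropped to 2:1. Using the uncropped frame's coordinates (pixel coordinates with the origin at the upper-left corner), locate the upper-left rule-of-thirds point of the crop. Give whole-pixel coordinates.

1265/2203 < 2/1, so the 2:1 crop keeps the full width 1265 and trims height to 1265 × 1/2 = 632.50 px.
Top offset = (2203 − 632.50)/2 = 785.25 px; left offset = 0.
Upper-left is one-third across and one-third down within the crop:
x = 0.00 + 1 × 1265.00/3 ≈ 422; y = 785.25 + 1 × 632.50/3 ≈ 996.

x = 422 px, y = 996 px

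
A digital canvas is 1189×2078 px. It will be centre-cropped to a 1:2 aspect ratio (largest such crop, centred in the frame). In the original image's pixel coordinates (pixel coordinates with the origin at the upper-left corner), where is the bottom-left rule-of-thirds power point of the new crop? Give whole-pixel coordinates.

(421, 1385)

1189/2078 > 1/2, so the 1:2 crop keeps the full height 2078 and trims width to 2078 × 1/2 = 1039.00 px.
Left offset = (1189 − 1039.00)/2 = 75.00 px; top offset = 0.
Bottom-left is one-third across and two-thirds down within the crop:
x = 75.00 + 1 × 1039.00/3 ≈ 421; y = 0.00 + 2 × 2078.00/3 ≈ 1385.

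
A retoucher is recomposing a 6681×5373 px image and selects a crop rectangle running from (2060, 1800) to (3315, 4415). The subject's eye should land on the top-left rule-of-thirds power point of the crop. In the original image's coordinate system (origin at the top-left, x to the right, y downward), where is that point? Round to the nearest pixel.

(2478, 2672)

Crop width = 3315 − 2060 = 1255 px; one third is 418.33 px.
Crop height = 4415 − 1800 = 2615 px; one third is 871.67 px.
The top-left point is one-third across and one-third down within the crop:
x = 2060 + 1 × 418.33 ≈ 2478; y = 1800 + 1 × 871.67 ≈ 2672.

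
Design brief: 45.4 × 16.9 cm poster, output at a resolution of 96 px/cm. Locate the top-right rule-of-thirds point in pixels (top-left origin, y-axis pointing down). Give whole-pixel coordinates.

In pixels the canvas is 45.4 × 96 = 4358.4 wide and 16.9 × 96 = 1622.4 tall.
The top-right point is two-thirds across and one-third down:
x = 2 × 4358.4/3 ≈ 2906; y = 1 × 1622.4/3 ≈ 541.

(2906, 541)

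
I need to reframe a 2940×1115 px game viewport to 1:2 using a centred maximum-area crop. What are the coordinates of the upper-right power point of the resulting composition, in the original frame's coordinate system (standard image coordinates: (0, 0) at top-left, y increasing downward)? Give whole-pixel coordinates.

2940/1115 > 1/2, so the 1:2 crop keeps the full height 1115 and trims width to 1115 × 1/2 = 557.50 px.
Left offset = (2940 − 557.50)/2 = 1191.25 px; top offset = 0.
Upper-right is two-thirds across and one-third down within the crop:
x = 1191.25 + 2 × 557.50/3 ≈ 1563; y = 0.00 + 1 × 1115.00/3 ≈ 372.

x = 1563 px, y = 372 px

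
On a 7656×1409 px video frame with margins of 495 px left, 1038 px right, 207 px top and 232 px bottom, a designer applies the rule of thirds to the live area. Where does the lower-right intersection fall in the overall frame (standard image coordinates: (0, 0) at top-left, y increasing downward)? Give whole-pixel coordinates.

(4577, 854)

Content width = 7656 − 495 − 1038 = 6123 px; content height = 1409 − 207 − 232 = 970 px.
Lower-right is two-thirds across and two-thirds down within the live area.
x = 495 + 2 × 6123/3 = 495 + 4082.00 ≈ 4577
y = 207 + 2 × 970/3 = 207 + 646.67 ≈ 854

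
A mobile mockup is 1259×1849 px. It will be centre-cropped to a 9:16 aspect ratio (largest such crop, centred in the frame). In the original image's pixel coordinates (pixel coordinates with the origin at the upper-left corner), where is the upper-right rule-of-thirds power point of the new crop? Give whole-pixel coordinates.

(803, 616)

1259/1849 > 9/16, so the 9:16 crop keeps the full height 1849 and trims width to 1849 × 9/16 = 1040.06 px.
Left offset = (1259 − 1040.06)/2 = 109.47 px; top offset = 0.
Upper-right is two-thirds across and one-third down within the crop:
x = 109.47 + 2 × 1040.06/3 ≈ 803; y = 0.00 + 1 × 1849.00/3 ≈ 616.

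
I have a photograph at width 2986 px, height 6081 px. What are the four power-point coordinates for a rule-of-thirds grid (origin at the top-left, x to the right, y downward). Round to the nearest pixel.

(995, 2027), (1991, 2027), (995, 4054), (1991, 4054)

One third of 2986 is 995.33; one third of 6081 is 2027.
Vertical third lines at x = 995 and x = 1991; horizontal third lines at y = 2027 and y = 4054.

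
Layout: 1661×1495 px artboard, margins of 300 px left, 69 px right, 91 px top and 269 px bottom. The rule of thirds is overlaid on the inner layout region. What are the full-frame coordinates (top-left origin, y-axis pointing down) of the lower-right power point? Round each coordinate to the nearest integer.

Content width = 1661 − 300 − 69 = 1292 px; content height = 1495 − 91 − 269 = 1135 px.
Lower-right is two-thirds across and two-thirds down within the inner layout region.
x = 300 + 2 × 1292/3 = 300 + 861.33 ≈ 1161
y = 91 + 2 × 1135/3 = 91 + 756.67 ≈ 848

(1161, 848)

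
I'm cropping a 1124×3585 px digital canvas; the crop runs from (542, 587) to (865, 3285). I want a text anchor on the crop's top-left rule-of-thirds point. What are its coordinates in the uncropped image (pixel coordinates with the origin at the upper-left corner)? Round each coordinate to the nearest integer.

Crop width = 865 − 542 = 323 px; one third is 107.67 px.
Crop height = 3285 − 587 = 2698 px; one third is 899.33 px.
The top-left point is one-third across and one-third down within the crop:
x = 542 + 1 × 107.67 ≈ 650; y = 587 + 1 × 899.33 ≈ 1486.

(650, 1486)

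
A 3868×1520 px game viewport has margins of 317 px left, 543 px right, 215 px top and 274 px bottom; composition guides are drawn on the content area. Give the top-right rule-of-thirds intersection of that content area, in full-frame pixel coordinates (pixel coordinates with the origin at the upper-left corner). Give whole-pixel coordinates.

Content width = 3868 − 317 − 543 = 3008 px; content height = 1520 − 215 − 274 = 1031 px.
Top-right is two-thirds across and one-third down within the content area.
x = 317 + 2 × 3008/3 = 317 + 2005.33 ≈ 2322
y = 215 + 1 × 1031/3 = 215 + 343.67 ≈ 559

x = 2322 px, y = 559 px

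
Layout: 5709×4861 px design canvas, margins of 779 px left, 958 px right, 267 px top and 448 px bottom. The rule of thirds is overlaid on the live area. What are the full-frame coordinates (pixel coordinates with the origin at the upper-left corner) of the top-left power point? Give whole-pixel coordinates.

Content width = 5709 − 779 − 958 = 3972 px; content height = 4861 − 267 − 448 = 4146 px.
Top-left is one-third across and one-third down within the live area.
x = 779 + 1 × 3972/3 = 779 + 1324.00 ≈ 2103
y = 267 + 1 × 4146/3 = 267 + 1382.00 ≈ 1649

(2103, 1649)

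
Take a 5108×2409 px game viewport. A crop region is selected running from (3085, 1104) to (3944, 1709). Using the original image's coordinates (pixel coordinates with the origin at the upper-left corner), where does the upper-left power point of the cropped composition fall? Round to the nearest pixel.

Crop width = 3944 − 3085 = 859 px; one third is 286.33 px.
Crop height = 1709 − 1104 = 605 px; one third is 201.67 px.
The upper-left point is one-third across and one-third down within the crop:
x = 3085 + 1 × 286.33 ≈ 3371; y = 1104 + 1 × 201.67 ≈ 1306.

(3371, 1306)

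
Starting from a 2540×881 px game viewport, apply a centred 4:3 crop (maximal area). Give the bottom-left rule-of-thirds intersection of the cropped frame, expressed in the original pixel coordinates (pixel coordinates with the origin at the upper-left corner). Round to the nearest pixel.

2540/881 > 4/3, so the 4:3 crop keeps the full height 881 and trims width to 881 × 4/3 = 1174.67 px.
Left offset = (2540 − 1174.67)/2 = 682.67 px; top offset = 0.
Bottom-left is one-third across and two-thirds down within the crop:
x = 682.67 + 1 × 1174.67/3 ≈ 1074; y = 0.00 + 2 × 881.00/3 ≈ 587.

(1074, 587)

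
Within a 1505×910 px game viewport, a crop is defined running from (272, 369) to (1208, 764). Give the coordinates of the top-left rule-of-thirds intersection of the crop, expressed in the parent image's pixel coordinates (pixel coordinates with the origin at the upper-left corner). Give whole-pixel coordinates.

Crop width = 1208 − 272 = 936 px; one third is 312.00 px.
Crop height = 764 − 369 = 395 px; one third is 131.67 px.
The top-left point is one-third across and one-third down within the crop:
x = 272 + 1 × 312.00 ≈ 584; y = 369 + 1 × 131.67 ≈ 501.

x = 584 px, y = 501 px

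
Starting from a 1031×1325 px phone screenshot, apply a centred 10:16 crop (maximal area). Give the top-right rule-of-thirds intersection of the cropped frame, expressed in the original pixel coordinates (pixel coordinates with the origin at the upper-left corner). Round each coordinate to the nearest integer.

(654, 442)

1031/1325 > 10/16, so the 10:16 crop keeps the full height 1325 and trims width to 1325 × 10/16 = 828.12 px.
Left offset = (1031 − 828.12)/2 = 101.44 px; top offset = 0.
Top-right is two-thirds across and one-third down within the crop:
x = 101.44 + 2 × 828.12/3 ≈ 654; y = 0.00 + 1 × 1325.00/3 ≈ 442.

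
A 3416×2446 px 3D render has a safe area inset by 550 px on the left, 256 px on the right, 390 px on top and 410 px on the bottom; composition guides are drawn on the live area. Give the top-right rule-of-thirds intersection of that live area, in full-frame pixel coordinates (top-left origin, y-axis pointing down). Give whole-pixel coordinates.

(2290, 939)

Content width = 3416 − 550 − 256 = 2610 px; content height = 2446 − 390 − 410 = 1646 px.
Top-right is two-thirds across and one-third down within the live area.
x = 550 + 2 × 2610/3 = 550 + 1740.00 ≈ 2290
y = 390 + 1 × 1646/3 = 390 + 548.67 ≈ 939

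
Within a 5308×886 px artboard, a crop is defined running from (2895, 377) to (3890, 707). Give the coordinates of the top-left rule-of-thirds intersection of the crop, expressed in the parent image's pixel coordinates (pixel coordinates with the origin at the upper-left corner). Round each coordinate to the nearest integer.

x = 3227 px, y = 487 px

Crop width = 3890 − 2895 = 995 px; one third is 331.67 px.
Crop height = 707 − 377 = 330 px; one third is 110.00 px.
The top-left point is one-third across and one-third down within the crop:
x = 2895 + 1 × 331.67 ≈ 3227; y = 377 + 1 × 110.00 ≈ 487.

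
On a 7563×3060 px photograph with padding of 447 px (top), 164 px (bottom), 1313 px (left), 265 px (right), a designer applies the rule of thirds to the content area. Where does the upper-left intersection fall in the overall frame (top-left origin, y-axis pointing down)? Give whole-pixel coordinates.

(3308, 1263)

Content width = 7563 − 1313 − 265 = 5985 px; content height = 3060 − 447 − 164 = 2449 px.
Upper-left is one-third across and one-third down within the content area.
x = 1313 + 1 × 5985/3 = 1313 + 1995.00 ≈ 3308
y = 447 + 1 × 2449/3 = 447 + 816.33 ≈ 1263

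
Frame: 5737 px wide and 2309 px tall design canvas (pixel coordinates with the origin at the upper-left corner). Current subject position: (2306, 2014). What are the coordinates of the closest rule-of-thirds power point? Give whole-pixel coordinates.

x = 1912 px, y = 1539 px

Third lines: x ∈ {1912, 3825}, y ∈ {770, 1539}.
2306 is closer to x = 1912; 2014 is closer to y = 1539.
So the nearest intersection is the lower-left power point.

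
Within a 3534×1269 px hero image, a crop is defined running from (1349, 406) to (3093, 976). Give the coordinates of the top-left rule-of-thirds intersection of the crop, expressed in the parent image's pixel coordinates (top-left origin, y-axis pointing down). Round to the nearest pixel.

Crop width = 3093 − 1349 = 1744 px; one third is 581.33 px.
Crop height = 976 − 406 = 570 px; one third is 190.00 px.
The top-left point is one-third across and one-third down within the crop:
x = 1349 + 1 × 581.33 ≈ 1930; y = 406 + 1 × 190.00 ≈ 596.

(1930, 596)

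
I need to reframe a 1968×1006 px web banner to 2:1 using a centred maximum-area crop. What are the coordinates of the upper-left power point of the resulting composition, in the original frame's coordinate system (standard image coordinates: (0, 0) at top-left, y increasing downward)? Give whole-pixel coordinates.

1968/1006 < 2/1, so the 2:1 crop keeps the full width 1968 and trims height to 1968 × 1/2 = 984.00 px.
Top offset = (1006 − 984.00)/2 = 11.00 px; left offset = 0.
Upper-left is one-third across and one-third down within the crop:
x = 0.00 + 1 × 1968.00/3 ≈ 656; y = 11.00 + 1 × 984.00/3 ≈ 339.

(656, 339)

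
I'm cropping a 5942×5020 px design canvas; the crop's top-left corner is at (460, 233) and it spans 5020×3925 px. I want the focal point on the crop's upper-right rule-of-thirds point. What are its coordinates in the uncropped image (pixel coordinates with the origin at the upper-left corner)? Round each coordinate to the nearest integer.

One third of the crop width 5020 is 1673.33 px.
One third of the crop height 3925 is 1308.33 px.
The upper-right point is two-thirds across and one-third down within the crop:
x = 460 + 2 × 1673.33 ≈ 3807; y = 233 + 1 × 1308.33 ≈ 1541.

x = 3807 px, y = 1541 px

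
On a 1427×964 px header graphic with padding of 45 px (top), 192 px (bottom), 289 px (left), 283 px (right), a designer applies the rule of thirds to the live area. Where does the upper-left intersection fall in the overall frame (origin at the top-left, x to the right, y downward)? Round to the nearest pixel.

Content width = 1427 − 289 − 283 = 855 px; content height = 964 − 45 − 192 = 727 px.
Upper-left is one-third across and one-third down within the live area.
x = 289 + 1 × 855/3 = 289 + 285.00 ≈ 574
y = 45 + 1 × 727/3 = 45 + 242.33 ≈ 287

x = 574 px, y = 287 px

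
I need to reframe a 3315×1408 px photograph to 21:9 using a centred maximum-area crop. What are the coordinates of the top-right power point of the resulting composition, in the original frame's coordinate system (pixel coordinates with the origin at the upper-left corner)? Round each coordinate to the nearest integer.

3315/1408 > 21/9, so the 21:9 crop keeps the full height 1408 and trims width to 1408 × 21/9 = 3285.33 px.
Left offset = (3315 − 3285.33)/2 = 14.83 px; top offset = 0.
Top-right is two-thirds across and one-third down within the crop:
x = 14.83 + 2 × 3285.33/3 ≈ 2205; y = 0.00 + 1 × 1408.00/3 ≈ 469.

(2205, 469)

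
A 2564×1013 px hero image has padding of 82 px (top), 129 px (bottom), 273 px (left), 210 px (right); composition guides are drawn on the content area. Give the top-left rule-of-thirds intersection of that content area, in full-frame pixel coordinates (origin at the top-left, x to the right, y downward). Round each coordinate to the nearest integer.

Content width = 2564 − 273 − 210 = 2081 px; content height = 1013 − 82 − 129 = 802 px.
Top-left is one-third across and one-third down within the content area.
x = 273 + 1 × 2081/3 = 273 + 693.67 ≈ 967
y = 82 + 1 × 802/3 = 82 + 267.33 ≈ 349

x = 967 px, y = 349 px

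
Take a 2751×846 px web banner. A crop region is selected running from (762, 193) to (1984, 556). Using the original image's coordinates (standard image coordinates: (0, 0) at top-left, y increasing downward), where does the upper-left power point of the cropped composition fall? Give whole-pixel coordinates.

Crop width = 1984 − 762 = 1222 px; one third is 407.33 px.
Crop height = 556 − 193 = 363 px; one third is 121.00 px.
The upper-left point is one-third across and one-third down within the crop:
x = 762 + 1 × 407.33 ≈ 1169; y = 193 + 1 × 121.00 ≈ 314.

x = 1169 px, y = 314 px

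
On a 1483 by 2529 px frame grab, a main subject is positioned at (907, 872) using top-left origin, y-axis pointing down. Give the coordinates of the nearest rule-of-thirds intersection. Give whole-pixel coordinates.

Third lines: x ∈ {494, 989}, y ∈ {843, 1686}.
907 is closer to x = 989; 872 is closer to y = 843.
So the nearest intersection is the upper-right power point.

(989, 843)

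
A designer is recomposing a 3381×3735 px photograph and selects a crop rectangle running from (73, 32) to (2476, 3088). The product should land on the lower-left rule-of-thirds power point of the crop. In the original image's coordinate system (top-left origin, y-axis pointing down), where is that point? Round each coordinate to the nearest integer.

Crop width = 2476 − 73 = 2403 px; one third is 801.00 px.
Crop height = 3088 − 32 = 3056 px; one third is 1018.67 px.
The lower-left point is one-third across and two-thirds down within the crop:
x = 73 + 1 × 801.00 ≈ 874; y = 32 + 2 × 1018.67 ≈ 2069.

x = 874 px, y = 2069 px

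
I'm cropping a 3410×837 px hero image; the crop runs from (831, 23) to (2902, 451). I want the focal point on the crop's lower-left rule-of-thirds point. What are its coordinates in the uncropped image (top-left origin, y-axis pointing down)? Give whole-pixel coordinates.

(1521, 308)

Crop width = 2902 − 831 = 2071 px; one third is 690.33 px.
Crop height = 451 − 23 = 428 px; one third is 142.67 px.
The lower-left point is one-third across and two-thirds down within the crop:
x = 831 + 1 × 690.33 ≈ 1521; y = 23 + 2 × 142.67 ≈ 308.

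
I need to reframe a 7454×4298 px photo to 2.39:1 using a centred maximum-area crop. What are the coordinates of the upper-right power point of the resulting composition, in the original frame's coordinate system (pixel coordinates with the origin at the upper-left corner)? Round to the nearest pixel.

x = 4969 px, y = 1629 px

7454/4298 < 2.39/1, so the 2.39:1 crop keeps the full width 7454 and trims height to 7454 × 1/2.39 = 3118.83 px.
Top offset = (4298 − 3118.83)/2 = 589.59 px; left offset = 0.
Upper-right is two-thirds across and one-third down within the crop:
x = 0.00 + 2 × 7454.00/3 ≈ 4969; y = 589.59 + 1 × 3118.83/3 ≈ 1629.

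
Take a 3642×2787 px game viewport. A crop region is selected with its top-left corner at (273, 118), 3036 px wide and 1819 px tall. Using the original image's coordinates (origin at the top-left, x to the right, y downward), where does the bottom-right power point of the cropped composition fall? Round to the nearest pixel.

(2297, 1331)

One third of the crop width 3036 is 1012.00 px.
One third of the crop height 1819 is 606.33 px.
The bottom-right point is two-thirds across and two-thirds down within the crop:
x = 273 + 2 × 1012.00 ≈ 2297; y = 118 + 2 × 606.33 ≈ 1331.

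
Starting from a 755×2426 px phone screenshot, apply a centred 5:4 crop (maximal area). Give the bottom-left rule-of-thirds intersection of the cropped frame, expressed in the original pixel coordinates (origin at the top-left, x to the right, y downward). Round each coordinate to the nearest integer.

755/2426 < 5/4, so the 5:4 crop keeps the full width 755 and trims height to 755 × 4/5 = 604.00 px.
Top offset = (2426 − 604.00)/2 = 911.00 px; left offset = 0.
Bottom-left is one-third across and two-thirds down within the crop:
x = 0.00 + 1 × 755.00/3 ≈ 252; y = 911.00 + 2 × 604.00/3 ≈ 1314.

(252, 1314)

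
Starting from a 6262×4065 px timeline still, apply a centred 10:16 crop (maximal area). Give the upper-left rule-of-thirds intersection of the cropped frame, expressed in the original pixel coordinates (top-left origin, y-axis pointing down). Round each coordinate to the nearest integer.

(2708, 1355)

6262/4065 > 10/16, so the 10:16 crop keeps the full height 4065 and trims width to 4065 × 10/16 = 2540.62 px.
Left offset = (6262 − 2540.62)/2 = 1860.69 px; top offset = 0.
Upper-left is one-third across and one-third down within the crop:
x = 1860.69 + 1 × 2540.62/3 ≈ 2708; y = 0.00 + 1 × 4065.00/3 ≈ 1355.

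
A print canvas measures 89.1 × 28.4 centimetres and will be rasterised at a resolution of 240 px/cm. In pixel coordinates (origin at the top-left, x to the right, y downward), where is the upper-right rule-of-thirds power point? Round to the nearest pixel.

In pixels the canvas is 89.1 × 240 = 21384 wide and 28.4 × 240 = 6816 tall.
The upper-right point is two-thirds across and one-third down:
x = 2 × 21384/3 ≈ 14256; y = 1 × 6816/3 ≈ 2272.

x = 14256 px, y = 2272 px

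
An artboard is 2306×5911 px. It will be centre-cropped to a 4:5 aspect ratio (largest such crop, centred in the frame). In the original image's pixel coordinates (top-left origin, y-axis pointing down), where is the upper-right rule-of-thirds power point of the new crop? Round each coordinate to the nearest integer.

2306/5911 < 4/5, so the 4:5 crop keeps the full width 2306 and trims height to 2306 × 5/4 = 2882.50 px.
Top offset = (5911 − 2882.50)/2 = 1514.25 px; left offset = 0.
Upper-right is two-thirds across and one-third down within the crop:
x = 0.00 + 2 × 2306.00/3 ≈ 1537; y = 1514.25 + 1 × 2882.50/3 ≈ 2475.

x = 1537 px, y = 2475 px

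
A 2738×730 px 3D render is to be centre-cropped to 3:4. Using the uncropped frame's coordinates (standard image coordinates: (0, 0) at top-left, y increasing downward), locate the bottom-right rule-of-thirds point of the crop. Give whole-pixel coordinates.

2738/730 > 3/4, so the 3:4 crop keeps the full height 730 and trims width to 730 × 3/4 = 547.50 px.
Left offset = (2738 − 547.50)/2 = 1095.25 px; top offset = 0.
Bottom-right is two-thirds across and two-thirds down within the crop:
x = 1095.25 + 2 × 547.50/3 ≈ 1460; y = 0.00 + 2 × 730.00/3 ≈ 487.

x = 1460 px, y = 487 px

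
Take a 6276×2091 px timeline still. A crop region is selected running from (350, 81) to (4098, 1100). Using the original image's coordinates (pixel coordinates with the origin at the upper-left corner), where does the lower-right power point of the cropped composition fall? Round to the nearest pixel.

x = 2849 px, y = 760 px

Crop width = 4098 − 350 = 3748 px; one third is 1249.33 px.
Crop height = 1100 − 81 = 1019 px; one third is 339.67 px.
The lower-right point is two-thirds across and two-thirds down within the crop:
x = 350 + 2 × 1249.33 ≈ 2849; y = 81 + 2 × 339.67 ≈ 760.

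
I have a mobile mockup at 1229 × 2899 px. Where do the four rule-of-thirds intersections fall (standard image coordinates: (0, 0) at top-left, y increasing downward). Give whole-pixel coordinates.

(410, 966), (819, 966), (410, 1933), (819, 1933)

One third of 1229 is 409.67; one third of 2899 is 966.33.
Vertical third lines at x = 410 and x = 819; horizontal third lines at y = 966 and y = 1933.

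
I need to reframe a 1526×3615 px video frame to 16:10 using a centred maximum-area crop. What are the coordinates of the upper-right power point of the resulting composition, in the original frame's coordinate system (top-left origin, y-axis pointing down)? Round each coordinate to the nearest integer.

(1017, 1649)

1526/3615 < 16/10, so the 16:10 crop keeps the full width 1526 and trims height to 1526 × 10/16 = 953.75 px.
Top offset = (3615 − 953.75)/2 = 1330.62 px; left offset = 0.
Upper-right is two-thirds across and one-third down within the crop:
x = 0.00 + 2 × 1526.00/3 ≈ 1017; y = 1330.62 + 1 × 953.75/3 ≈ 1649.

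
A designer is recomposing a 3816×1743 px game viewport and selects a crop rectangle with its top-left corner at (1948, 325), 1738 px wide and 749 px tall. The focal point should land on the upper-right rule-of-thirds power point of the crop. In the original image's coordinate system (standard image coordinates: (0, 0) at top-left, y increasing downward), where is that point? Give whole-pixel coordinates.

One third of the crop width 1738 is 579.33 px.
One third of the crop height 749 is 249.67 px.
The upper-right point is two-thirds across and one-third down within the crop:
x = 1948 + 2 × 579.33 ≈ 3107; y = 325 + 1 × 249.67 ≈ 575.

x = 3107 px, y = 575 px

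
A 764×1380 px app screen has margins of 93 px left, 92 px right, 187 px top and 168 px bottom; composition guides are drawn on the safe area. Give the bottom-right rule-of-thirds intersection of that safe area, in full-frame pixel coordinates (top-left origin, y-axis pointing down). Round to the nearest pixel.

Content width = 764 − 93 − 92 = 579 px; content height = 1380 − 187 − 168 = 1025 px.
Bottom-right is two-thirds across and two-thirds down within the safe area.
x = 93 + 2 × 579/3 = 93 + 386.00 ≈ 479
y = 187 + 2 × 1025/3 = 187 + 683.33 ≈ 870

x = 479 px, y = 870 px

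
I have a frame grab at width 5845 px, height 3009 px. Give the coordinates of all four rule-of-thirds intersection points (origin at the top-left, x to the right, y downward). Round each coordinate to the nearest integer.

One third of 5845 is 1948.33; one third of 3009 is 1003.
Vertical third lines at x = 1948 and x = 3897; horizontal third lines at y = 1003 and y = 2006.

(1948, 1003), (3897, 1003), (1948, 2006), (3897, 2006)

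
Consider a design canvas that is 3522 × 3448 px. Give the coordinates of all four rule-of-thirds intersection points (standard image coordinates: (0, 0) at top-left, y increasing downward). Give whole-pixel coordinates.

One third of 3522 is 1174; one third of 3448 is 1149.33.
Vertical third lines at x = 1174 and x = 2348; horizontal third lines at y = 1149 and y = 2299.

(1174, 1149), (2348, 1149), (1174, 2299), (2348, 2299)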